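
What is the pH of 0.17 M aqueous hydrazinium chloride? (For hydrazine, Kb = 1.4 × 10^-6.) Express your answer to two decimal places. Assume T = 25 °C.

pH = 4.46

N2H5+ is the conjugate acid of the weak base N2H4.
Ka = Kw/Kb = 1.0×10^-14 / 1.4 × 10^-6 = 7.14 × 10^-9
Ka = [H+]²/(0.17 − [H+]) = 7.14 × 10^-9
Assume [H+] ≪ 0.17: [H+] ≈ √(7.14 × 10^-9 × 0.17) = 3.48 × 10^-5 M
Check: 0.02% ionized — well under 5%, approximation valid.
pH = −log(3.48 × 10^-5) = 4.46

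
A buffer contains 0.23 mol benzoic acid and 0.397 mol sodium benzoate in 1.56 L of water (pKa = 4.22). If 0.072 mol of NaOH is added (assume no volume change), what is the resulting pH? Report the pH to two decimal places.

OH- converts C6H5COOH to C6H5COO-: C6H5COOH → 0.158 mol, C6H5COO- → 0.469 mol.
pH = pKa + log([A⁻]/[HA]) = 4.22 + log(0.469/0.158) = 4.22 +0.473

pH = 4.69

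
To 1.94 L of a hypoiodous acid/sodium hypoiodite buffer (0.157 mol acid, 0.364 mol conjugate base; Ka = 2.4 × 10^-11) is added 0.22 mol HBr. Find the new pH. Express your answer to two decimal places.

Added H+ converts OI- to HOI: HOI → 0.377 mol, OI- → 0.144 mol.
pKa = −log(2.4 × 10^-11) = 10.620
Henderson–Hasselbalch with mole ratio 0.144/0.377: pH = 10.620 + (-0.418)

pH = 10.20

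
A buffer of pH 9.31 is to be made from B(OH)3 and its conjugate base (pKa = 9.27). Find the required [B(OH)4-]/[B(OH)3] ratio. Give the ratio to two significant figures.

ratio = 1.1

pH = pKa + log(r) ⇒ log(r) = 9.31 − 9.27 = +0.04
r = [B(OH)4-]/[B(OH)3] = 10^(+0.04) = 1.1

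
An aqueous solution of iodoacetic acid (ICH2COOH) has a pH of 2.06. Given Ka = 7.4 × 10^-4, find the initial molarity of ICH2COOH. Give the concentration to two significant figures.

[H+] = 10^(-2.06) = 8.71 × 10^-3 M = x
Ka = x²/(C₀ − x) ⇒ C₀ = x + x²/Ka
C₀ = 8.71 × 10^-3 + (8.71 × 10^-3)²/(7.4 × 10^-4) = 1.11 × 10^-1 M

C₀ = 1.1 × 10^-1 M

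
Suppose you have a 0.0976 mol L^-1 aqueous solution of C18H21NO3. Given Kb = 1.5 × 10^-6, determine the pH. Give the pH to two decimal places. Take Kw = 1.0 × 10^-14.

pH = 10.58

C18H21NO3 + H2O ⇌ C18H22NO3+ + OH-
Kb = [OH-]²/(0.0976 − [OH-]) = 1.5 × 10^-6
Assume [OH-] ≪ 0.0976: [OH-] ≈ √(1.5 × 10^-6 × 0.0976) = 3.83 × 10^-4 M
([OH-]/C₀ = 0.39% < 5%, so the approximation holds.)
pOH = 3.42, so pH = 14.00 − pOH = 10.58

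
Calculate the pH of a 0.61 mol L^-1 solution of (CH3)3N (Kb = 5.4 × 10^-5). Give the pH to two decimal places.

pH = 11.76

(CH3)3N + H2O ⇌ (CH3)3NH+ + OH-
Kb = [OH-]²/(0.61 − [OH-]) = 5.4 × 10^-5
Neglecting [OH-] in the denominator: [OH-] = √(5.4 × 10^-5 × 0.61) = 5.74 × 10^-3 M
([OH-]/C₀ = 0.94% < 5%, so the approximation holds.)
pOH = 2.24, so pH = 14.00 − pOH = 11.76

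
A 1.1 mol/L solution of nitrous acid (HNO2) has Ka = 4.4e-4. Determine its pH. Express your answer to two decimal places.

pH = 1.66

HNO2 ⇌ NO2- + H+
From the ICE table, Ka = x²/(1.1 − x) = 4.4 × 10^-4.
Assume x ≪ 1.1: x ≈ √(4.4 × 10^-4 × 1.1) = 2.20 × 10^-2 M
(x/C₀ = 2% < 5%, so the approximation holds.)
pH = −log[H+] = −log(2.20 × 10^-2) = 1.66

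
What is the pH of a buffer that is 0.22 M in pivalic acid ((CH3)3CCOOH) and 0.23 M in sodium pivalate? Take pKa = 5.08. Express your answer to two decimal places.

pH = 5.10

Henderson–Hasselbalch: pH = pKa + log([(CH3)3CCOO-]/[(CH3)3CCOOH]) = 5.08 + log(0.23/0.22)
pH = 5.08 + (+0.019) = 5.10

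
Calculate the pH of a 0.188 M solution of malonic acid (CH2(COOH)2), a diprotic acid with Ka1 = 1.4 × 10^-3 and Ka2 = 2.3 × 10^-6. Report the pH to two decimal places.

Since Ka1 ≫ Ka2, the first ionization dominates [H+].
Ka1 = x²/(0.188 − x) = 1.4 × 10^-3
Solving the quadratic: x = (−Ka1 + √(Ka1² + 4·Ka1·C₀))/2 = 1.55 × 10^-2 M
pH = −log(1.55 × 10^-2) = 1.81

pH = 1.81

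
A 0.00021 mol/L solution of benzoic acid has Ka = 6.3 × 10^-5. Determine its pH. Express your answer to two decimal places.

pH = 4.06

C6H5COOH ⇌ C6H5COO- + H+
Ka = x²/(0.00021 − x) = 6.3 × 10^-5
The 5% rule fails; solving x² + Ka·x − Ka·C₀ = 0 exactly:
x = [−6.3e-05 + √(6.3e-05² + 5.29e-08)]/2 = 8.78 × 10^-5 M
pH = −log(8.78 × 10^-5) = 4.06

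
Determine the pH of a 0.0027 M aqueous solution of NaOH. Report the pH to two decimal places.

NaOH is a strong base; [OH-] = 0.0027 M.
pOH = -log(0.0027) = 2.57
pH = 14.00 - 2.57 = 11.43

pH = 11.43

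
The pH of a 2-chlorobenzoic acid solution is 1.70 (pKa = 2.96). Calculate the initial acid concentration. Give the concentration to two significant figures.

C₀ = 3.8 × 10^-1 M

[H+] = 10^(-1.70) = 2.00 × 10^-2 M = x
Ka = 10^(−2.96) = 1.10 × 10^-3
Ka = x²/(C₀ − x) ⇒ C₀ = x + x²/Ka
C₀ = 2.00 × 10^-2 + (2.00 × 10^-2)²/(1.10 × 10^-3) = 3.84 × 10^-1 M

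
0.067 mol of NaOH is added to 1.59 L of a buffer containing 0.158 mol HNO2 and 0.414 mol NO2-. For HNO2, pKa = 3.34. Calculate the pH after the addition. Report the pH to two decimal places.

pH = 4.06

OH- converts HNO2 to NO2-: HNO2 → 0.091 mol, NO2- → 0.481 mol.
Henderson–Hasselbalch with mole ratio 0.481/0.091: pH = 3.34 + (+0.723)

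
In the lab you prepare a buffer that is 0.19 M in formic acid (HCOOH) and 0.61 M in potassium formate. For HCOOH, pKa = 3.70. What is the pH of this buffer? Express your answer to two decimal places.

pH = 4.21

pH = pKa + log([A⁻]/[HA]) = 3.70 + log(0.61/0.19)
pH = 3.70 + (+0.507) = 4.21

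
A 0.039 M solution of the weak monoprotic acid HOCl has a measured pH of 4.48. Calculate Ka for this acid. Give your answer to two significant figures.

Ka = 2.8 × 10^-8

[H+] = 10^(-4.48) = 3.31 × 10^-5 M
At equilibrium [HA] = 0.039 − 3.31 × 10^-5 = 3.90 × 10^-2 M
Ka = [H+][A-]/[HA] = (3.31 × 10^-5)² / 3.90 × 10^-2 = 2.8 × 10^-8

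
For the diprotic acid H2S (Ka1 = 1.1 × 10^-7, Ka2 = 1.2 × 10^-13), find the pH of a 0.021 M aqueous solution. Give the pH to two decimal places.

Since Ka1 ≫ Ka2, the first ionization dominates [H+].
Ka1 = x²/(0.021 − x) = 1.1 × 10^-7
x ≈ √(1.1 × 10^-7 × 0.021) = 4.81 × 10^-5 M
pH = −log(4.81 × 10^-5) = 4.32

pH = 4.32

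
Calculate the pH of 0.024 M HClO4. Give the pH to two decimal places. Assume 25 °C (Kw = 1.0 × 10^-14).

pH = 1.62

HClO4 is a strong acid and dissociates completely, so [H+] = 0.024 M.
pH = -log(0.024) = 1.62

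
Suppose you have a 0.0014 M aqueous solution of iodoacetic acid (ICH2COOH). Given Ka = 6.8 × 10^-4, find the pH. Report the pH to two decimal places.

ICH2COOH ⇌ ICH2COO- + H+
Let x = [H+] at equilibrium. Ka = x²/(0.0014 − x).
Here C₀/Ka ≈ 2.06, so the small-x approximation fails. Use the quadratic:
x = (−Ka + √(Ka² + 4·Ka·C₀))/2 = 6.93 × 10^-4 M
pH = −log(6.93 × 10^-4) = 3.16

pH = 3.16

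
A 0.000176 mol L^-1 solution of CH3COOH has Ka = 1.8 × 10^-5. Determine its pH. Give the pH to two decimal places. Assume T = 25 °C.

CH3COOH ⇌ CH3COO- + H+
From the ICE table, Ka = [H+]²/(0.000176 − [H+]) = 1.8 × 10^-5.
The 5% rule fails; solving [H+]² + Ka·[H+] − Ka·C₀ = 0 exactly:
[H+] = [−1.8e-05 + √(1.8e-05² + 1.27e-08)]/2 = 4.80 × 10^-5 M
pH = −log(4.80 × 10^-5) = 4.32

pH = 4.32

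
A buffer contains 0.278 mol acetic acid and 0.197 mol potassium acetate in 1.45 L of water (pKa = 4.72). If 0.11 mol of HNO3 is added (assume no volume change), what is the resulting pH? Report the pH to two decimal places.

pH = 4.07

Added H+ converts CH3COO- to CH3COOH: CH3COOH → 0.388 mol, CH3COO- → 0.087 mol.
pH = pKa + log([A⁻]/[HA]) = 4.72 + log(0.087/0.388) = 4.72 -0.649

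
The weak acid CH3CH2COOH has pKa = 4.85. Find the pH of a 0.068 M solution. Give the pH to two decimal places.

CH3CH2COOH ⇌ CH3CH2COO- + H+
Ka = 10^(−4.85) = 1.41 × 10^-5
From the ICE table, Ka = x²/(0.068 − x) = 1.41 × 10^-5.
Assume x ≪ 0.068: x ≈ √(1.41 × 10^-5 × 0.068) = 9.79 × 10^-4 M
Check: 1.4% ionized — well under 5%, approximation valid.
pH = −log[H+] = −log(9.79 × 10^-4) = 3.01

pH = 3.01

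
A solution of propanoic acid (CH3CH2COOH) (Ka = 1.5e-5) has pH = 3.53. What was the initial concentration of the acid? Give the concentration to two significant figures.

C₀ = 6.1 × 10^-3 M

[H+] = 10^(-3.53) = 2.95 × 10^-4 M = x
Ka = x²/(C₀ − x) ⇒ C₀ = x + x²/Ka
C₀ = 2.95 × 10^-4 + (2.95 × 10^-4)²/(1.5 × 10^-5) = 6.10 × 10^-3 M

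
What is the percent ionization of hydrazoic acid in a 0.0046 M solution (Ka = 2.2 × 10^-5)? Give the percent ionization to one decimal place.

HN3 ⇌ N3- + H+; let x = [H+] at equilibrium.
Ka = x²/(C₀ − x); solving the quadratic gives x = 3.07 × 10^-4 M.
% ionization = x/C₀ × 100% = 3.07 × 10^-4/0.0046 × 100% = 6.7%

6.7%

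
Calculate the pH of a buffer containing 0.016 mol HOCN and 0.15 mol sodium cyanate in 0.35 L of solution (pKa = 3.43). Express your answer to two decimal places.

Henderson–Hasselbalch: pH = pKa + log([OCN-]/[HOCN]) = 3.43 + log(0.15/0.016)
pH = 3.43 + (+0.972) = 4.40

pH = 4.40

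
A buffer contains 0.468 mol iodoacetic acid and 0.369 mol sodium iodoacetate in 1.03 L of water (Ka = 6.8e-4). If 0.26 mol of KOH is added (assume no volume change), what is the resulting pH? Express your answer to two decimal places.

pH = 3.65

After neutralization: n(ICH2COOH) = 0.208 mol, n(ICH2COO-) = 0.629 mol.
pKa = −log(6.8 × 10^-4) = 3.167
pH = pKa + log(n_ICH2COO-/n_ICH2COOH) = 3.167 + log(0.629/0.208) = 3.167 + (+0.481)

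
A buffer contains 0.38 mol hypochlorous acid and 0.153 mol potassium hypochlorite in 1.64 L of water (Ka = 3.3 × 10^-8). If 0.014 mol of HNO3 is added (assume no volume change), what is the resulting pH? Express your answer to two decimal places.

After neutralization: n(HOCl) = 0.394 mol, n(OCl-) = 0.139 mol.
pKa = −log(3.3 × 10^-8) = 7.481
Henderson–Hasselbalch with mole ratio 0.139/0.394: pH = 7.481 + (-0.452)

pH = 7.03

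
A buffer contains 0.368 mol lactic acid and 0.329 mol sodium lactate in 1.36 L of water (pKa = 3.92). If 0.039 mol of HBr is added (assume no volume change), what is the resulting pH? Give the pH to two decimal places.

pH = 3.77

Added H+ converts CH3CH(OH)COO- to CH3CH(OH)COOH: CH3CH(OH)COOH → 0.407 mol, CH3CH(OH)COO- → 0.29 mol.
pH = pKa + log(n_CH3CH(OH)COO-/n_CH3CH(OH)COOH) = 3.92 + log(0.29/0.407) = 3.92 + (-0.147)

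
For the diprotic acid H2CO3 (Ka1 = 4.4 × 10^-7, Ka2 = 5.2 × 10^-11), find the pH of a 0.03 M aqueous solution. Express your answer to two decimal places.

Since Ka1 ≫ Ka2, the first ionization dominates [H+].
Ka1 = x²/(0.03 − x) = 4.4 × 10^-7
x ≈ √(4.4 × 10^-7 × 0.03) = 1.15 × 10^-4 M
pH = −log(1.15 × 10^-4) = 3.94

pH = 3.94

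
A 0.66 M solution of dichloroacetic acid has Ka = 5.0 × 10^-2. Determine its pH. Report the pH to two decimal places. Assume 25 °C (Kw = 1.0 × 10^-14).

Cl2CHCOOH ⇌ Cl2CHCOO- + H+
Let x = [H+] at equilibrium. Ka = x²/(0.66 − x).
The 5% rule fails; solving x² + Ka·x − Ka·C₀ = 0 exactly:
x = [−0.05 + √(0.05² + 0.132)]/2 = 1.58 × 10^-1 M
pH = −log[H+] = −log(1.58 × 10^-1) = 0.80

pH = 0.80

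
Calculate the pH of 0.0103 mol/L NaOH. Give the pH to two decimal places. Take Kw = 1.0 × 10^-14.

pH = 12.01

NaOH is a strong base; [OH-] = 0.0103 M.
pOH = -log(0.0103) = 1.99
pH = 14.00 - 1.99 = 12.01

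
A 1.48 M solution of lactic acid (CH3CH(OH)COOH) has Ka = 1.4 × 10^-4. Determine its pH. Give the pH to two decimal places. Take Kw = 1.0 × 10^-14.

pH = 1.84

CH3CH(OH)COOH ⇌ CH3CH(OH)COO- + H+
Ka = x²/(1.48 − x) = 1.4 × 10^-4
Assume x ≪ 1.48: x ≈ √(1.4 × 10^-4 × 1.48) = 1.44 × 10^-2 M
pH = −log(1.44 × 10^-2) = 1.84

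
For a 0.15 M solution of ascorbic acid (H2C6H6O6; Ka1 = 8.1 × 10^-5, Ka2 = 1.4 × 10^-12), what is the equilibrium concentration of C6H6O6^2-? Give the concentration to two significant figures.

1.4 × 10^-12 M

First ionization gives [H+] ≈ [HC6H6O6-] = 3.49 × 10^-3 M.
Second step: Ka2 = [H+][C6H6O6^2-]/[HC6H6O6-] ≈ [C6H6O6^2-] (since [H+] ≈ [HC6H6O6-]).
So [C6H6O6^2-] ≈ Ka2.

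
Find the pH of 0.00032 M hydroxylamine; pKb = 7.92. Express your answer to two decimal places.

pH = 8.29

NH2OH + H2O ⇌ NH3OH+ + OH-
Kb = 10^(−7.92) = 1.20 × 10^-8
Kb = [OH-]²/(0.00032 − [OH-]) = 1.20 × 10^-8
Neglecting [OH-] in the denominator: [OH-] = √(1.20 × 10^-8 × 0.00032) = 1.96 × 10^-6 M
pOH = 5.71, so pH = 14.00 − pOH = 8.29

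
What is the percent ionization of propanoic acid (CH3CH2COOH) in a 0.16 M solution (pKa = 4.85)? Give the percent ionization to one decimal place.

CH3CH2COOH ⇌ CH3CH2COO- + H+; let x = [H+] at equilibrium.
Ka = 10^(−4.85) = 1.41 × 10^-5
x ≈ √(Ka·C₀) = √(1.41 × 10^-5 × 0.16) = 1.50 × 10^-3 M
Fraction ionized = 1.50 × 10^-3 / 0.16 = 0.0094 → 0.9%

0.9%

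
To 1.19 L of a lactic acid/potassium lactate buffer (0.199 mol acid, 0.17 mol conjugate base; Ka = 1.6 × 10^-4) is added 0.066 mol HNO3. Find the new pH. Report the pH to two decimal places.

Added H+ converts CH3CH(OH)COO- to CH3CH(OH)COOH: CH3CH(OH)COOH → 0.265 mol, CH3CH(OH)COO- → 0.104 mol.
pKa = −log(1.6 × 10^-4) = 3.796
Henderson–Hasselbalch with mole ratio 0.104/0.265: pH = 3.796 + (-0.406)

pH = 3.39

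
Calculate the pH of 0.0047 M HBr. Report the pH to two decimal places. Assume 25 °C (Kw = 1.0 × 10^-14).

HBr is a strong acid and dissociates completely, so [H+] = 0.0047 M.
pH = -log(0.0047) = 2.33

pH = 2.33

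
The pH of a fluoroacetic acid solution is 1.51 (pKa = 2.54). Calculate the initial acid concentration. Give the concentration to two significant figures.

[H+] = 10^(-1.51) = 3.09 × 10^-2 M = x
Ka = 10^(−2.54) = 2.88 × 10^-3
Ka = x²/(C₀ − x) ⇒ C₀ = x + x²/Ka
C₀ = 3.09 × 10^-2 + (3.09 × 10^-2)²/(2.88 × 10^-3) = 3.62 × 10^-1 M

C₀ = 3.6 × 10^-1 M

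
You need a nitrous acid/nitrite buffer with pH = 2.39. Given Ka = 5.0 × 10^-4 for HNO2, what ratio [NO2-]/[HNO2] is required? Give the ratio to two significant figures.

pKa = -log(5.0 × 10^-4) = 3.301
pH = pKa + log(r) ⇒ log(r) = 2.39 − 3.301 = -0.911
r = [NO2-]/[HNO2] = 10^(-0.911) = 0.123

ratio = 0.12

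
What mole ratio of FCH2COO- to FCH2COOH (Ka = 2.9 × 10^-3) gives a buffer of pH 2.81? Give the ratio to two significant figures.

pKa = -log(2.9 × 10^-3) = 2.538
pH = pKa + log(r) ⇒ log(r) = 2.81 − 2.538 = +0.272
r = [FCH2COO-]/[FCH2COOH] = 10^(+0.272) = 1.87

ratio = 1.9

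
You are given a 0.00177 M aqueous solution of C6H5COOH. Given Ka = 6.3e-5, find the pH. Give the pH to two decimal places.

C6H5COOH ⇌ C6H5COO- + H+
From the ICE table, Ka = [H+]²/(0.00177 − [H+]) = 6.3 × 10^-5.
Here C₀/Ka ≈ 28.1, so the small-[H+] approximation fails. Use the quadratic:
[H+] = (−Ka + √(Ka² + 4·Ka·C₀))/2 = 3.04 × 10^-4 M
pH = −log[H+] = −log(3.04 × 10^-4) = 3.52

pH = 3.52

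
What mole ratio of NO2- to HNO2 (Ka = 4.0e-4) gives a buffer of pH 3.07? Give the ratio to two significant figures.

pKa = -log(4.0 × 10^-4) = 3.398
pH = pKa + log(r) ⇒ log(r) = 3.07 − 3.398 = -0.328
r = [NO2-]/[HNO2] = 10^(-0.328) = 0.47

ratio = 0.47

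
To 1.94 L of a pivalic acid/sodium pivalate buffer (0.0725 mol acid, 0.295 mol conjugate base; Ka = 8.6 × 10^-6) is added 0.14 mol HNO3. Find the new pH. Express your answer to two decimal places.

pH = 4.93

After neutralization: n((CH3)3CCOOH) = 0.213 mol, n((CH3)3CCOO-) = 0.155 mol.
pKa = −log(8.6 × 10^-6) = 5.066
pH = pKa + log(n_(CH3)3CCOO-/n_(CH3)3CCOOH) = 5.066 + log(0.155/0.213) = 5.066 + (-0.138)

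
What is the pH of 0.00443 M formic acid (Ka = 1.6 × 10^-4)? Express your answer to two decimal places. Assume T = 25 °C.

HCOOH ⇌ HCOO- + H+
Ka = [H+]²/(0.00443 − [H+]) = 1.6 × 10^-4
The 5% rule fails; solving [H+]² + Ka·[H+] − Ka·C₀ = 0 exactly:
[H+] = [−0.00016 + √(0.00016² + 2.84e-06)]/2 = 7.66 × 10^-4 M
pH = −log[H+] = −log(7.66 × 10^-4) = 3.12

pH = 3.12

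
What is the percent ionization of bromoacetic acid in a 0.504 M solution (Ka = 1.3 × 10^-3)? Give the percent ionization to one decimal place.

BrCH2COOH ⇌ BrCH2COO- + H+; let x = [H+] at equilibrium.
Solve x² + 0.0013x − 0.000655 = 0 → x = 2.50 × 10^-2 M
Fraction ionized = 2.50 × 10^-2 / 0.504 = 0.0496 → 5.0%

5.0%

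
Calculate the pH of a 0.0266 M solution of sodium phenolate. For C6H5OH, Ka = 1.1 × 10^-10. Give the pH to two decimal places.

C6H5O- is the conjugate base of the weak acid C6H5OH.
Kb = Kw/Ka = 1.0×10^-14 / 1.1 × 10^-10 = 9.09 × 10^-5
Kb = [OH-]²/(0.0266 − [OH-]) = 9.09 × 10^-5
The 5% rule fails; solving [OH-]² + Kb·[OH-] − Kb·C₀ = 0 exactly:
[OH-] = (−Kb + √(Kb² + 4·Kb·C₀))/2 = 1.51 × 10^-3 M
pOH = −log(1.51 × 10^-3) = 2.82; pH = 14.00 − 2.82 = 11.18

pH = 11.18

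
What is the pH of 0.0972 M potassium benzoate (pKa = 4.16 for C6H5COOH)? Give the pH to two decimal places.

C6H5COO- is the conjugate base of the weak acid C6H5COOH.
Ka = 10^(−4.16) = 6.92 × 10^-5
Kb = Kw/Ka = 1.0×10^-14 / 6.92 × 10^-5 = 1.45 × 10^-10
From the ICE table, Kb = [OH-]²/(0.0972 − [OH-]) = 1.45 × 10^-10.
Since Kb ≪ C₀, [OH-] ≈ √(Kb·C₀) = 3.75 × 10^-6 M.
pOH = 5.43, so pH = 14.00 − pOH = 8.57

pH = 8.57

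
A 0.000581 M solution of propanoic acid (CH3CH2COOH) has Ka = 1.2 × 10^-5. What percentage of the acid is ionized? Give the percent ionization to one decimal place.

CH3CH2COOH ⇌ CH3CH2COO- + H+; let x = [H+] at equilibrium.
Ka = x²/(C₀ − x); solving the quadratic gives x = 7.77 × 10^-5 M.
Fraction ionized = 7.77 × 10^-5 / 0.000581 = 0.1337 → 13.4%

13.4%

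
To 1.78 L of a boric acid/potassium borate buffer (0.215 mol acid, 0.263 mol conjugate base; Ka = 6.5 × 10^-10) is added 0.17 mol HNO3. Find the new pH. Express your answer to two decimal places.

Added H+ converts B(OH)4- to B(OH)3: B(OH)3 → 0.385 mol, B(OH)4- → 0.093 mol.
pKa = −log(6.5 × 10^-10) = 9.187
Henderson–Hasselbalch with mole ratio 0.093/0.385: pH = 9.187 + (-0.617)

pH = 8.57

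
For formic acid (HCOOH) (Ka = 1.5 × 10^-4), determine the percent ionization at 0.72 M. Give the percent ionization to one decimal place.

1.4%

HCOOH ⇌ HCOO- + H+; let x = [H+] at equilibrium.
x ≈ √(Ka·C₀) = √(1.5 × 10^-4 × 0.72) = 1.04 × 10^-2 M
% ionization = x/C₀ × 100% = 1.04 × 10^-2/0.72 × 100% = 1.4%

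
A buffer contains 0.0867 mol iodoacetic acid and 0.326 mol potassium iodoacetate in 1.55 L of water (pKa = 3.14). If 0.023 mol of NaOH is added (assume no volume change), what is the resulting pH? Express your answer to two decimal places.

pH = 3.88

After neutralization: n(ICH2COOH) = 0.0637 mol, n(ICH2COO-) = 0.349 mol.
pH = pKa + log([A⁻]/[HA]) = 3.14 + log(0.349/0.0637) = 3.14 +0.739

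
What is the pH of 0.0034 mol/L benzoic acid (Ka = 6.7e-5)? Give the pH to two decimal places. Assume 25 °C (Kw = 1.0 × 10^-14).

C6H5COOH ⇌ C6H5COO- + H+
From the ICE table, Ka = x²/(0.0034 − x) = 6.7 × 10^-5.
The 5% rule fails; solving x² + Ka·x − Ka·C₀ = 0 exactly:
x = [−6.7e-05 + √(6.7e-05² + 9.11e-07)]/2 = 4.45 × 10^-4 M
pH = −log(4.45 × 10^-4) = 3.35

pH = 3.35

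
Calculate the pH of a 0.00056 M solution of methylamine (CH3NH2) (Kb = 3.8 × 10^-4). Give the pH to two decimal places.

pH = 10.49

CH3NH2 + H2O ⇌ CH3NH3+ + OH-
From the ICE table, Kb = x²/(0.00056 − x) = 3.8 × 10^-4.
The 5% rule fails; solving x² + Kb·x − Kb·C₀ = 0 exactly:
x = (−Kb + √(Kb² + 4·Kb·C₀))/2 = 3.09 × 10^-4 M
pOH = −log(3.09 × 10^-4) = 3.51; pH = 14.00 − 3.51 = 10.49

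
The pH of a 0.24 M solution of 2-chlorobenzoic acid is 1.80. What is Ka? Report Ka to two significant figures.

[H+] = 10^(-1.80) = 1.58 × 10^-2 M
At equilibrium [HA] = 0.24 − 1.58 × 10^-2 = 2.24 × 10^-1 M
Ka = [H+][A-]/[HA] = (1.58 × 10^-2)² / 2.24 × 10^-1 = 1.1 × 10^-3

Ka = 1.1 × 10^-3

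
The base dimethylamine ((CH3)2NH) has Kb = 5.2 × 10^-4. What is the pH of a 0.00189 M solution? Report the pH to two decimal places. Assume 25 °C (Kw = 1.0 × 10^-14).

pH = 10.88

(CH3)2NH + H2O ⇌ (CH3)2NH2+ + OH-
From the ICE table, Kb = [OH-]²/(0.00189 − [OH-]) = 5.2 × 10^-4.
The 5% rule fails; solving [OH-]² + Kb·[OH-] − Kb·C₀ = 0 exactly:
[OH-] = [−0.00052 + √(0.00052² + 3.93e-06)]/2 = 7.65 × 10^-4 M
pOH = −log(7.65 × 10^-4) = 3.12; pH = 14.00 − 3.12 = 10.88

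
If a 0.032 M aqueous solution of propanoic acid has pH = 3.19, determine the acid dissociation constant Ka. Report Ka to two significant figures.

Ka = 1.3 × 10^-5

[H+] = 10^(-3.19) = 6.46 × 10^-4 M
At equilibrium [HA] = 0.032 − 6.46 × 10^-4 = 3.14 × 10^-2 M
Ka = [H+][A-]/[HA] = (6.46 × 10^-4)² / 3.14 × 10^-2 = 1.3 × 10^-5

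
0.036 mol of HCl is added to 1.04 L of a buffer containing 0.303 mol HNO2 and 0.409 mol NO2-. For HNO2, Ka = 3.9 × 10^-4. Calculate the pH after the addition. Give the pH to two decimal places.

pH = 3.45

Added H+ converts NO2- to HNO2: HNO2 → 0.339 mol, NO2- → 0.373 mol.
pKa = −log(3.9 × 10^-4) = 3.409
pH = pKa + log(n_NO2-/n_HNO2) = 3.409 + log(0.373/0.339) = 3.409 + (+0.042)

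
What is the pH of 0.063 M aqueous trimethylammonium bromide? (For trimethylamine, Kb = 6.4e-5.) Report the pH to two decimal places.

pH = 5.50

(CH3)3NH+ is the conjugate acid of the weak base (CH3)3N.
Ka = Kw/Kb = 1.0×10^-14 / 6.4 × 10^-5 = 1.56 × 10^-10
From the ICE table, Ka = x²/(0.063 − x) = 1.56 × 10^-10.
Neglecting x in the denominator: x = √(1.56 × 10^-10 × 0.063) = 3.13 × 10^-6 M
(x/C₀ = 0.005% < 5%, so the approximation holds.)
pH = −log(3.13 × 10^-6) = 5.50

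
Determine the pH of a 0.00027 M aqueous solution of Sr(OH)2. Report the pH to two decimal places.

Sr(OH)2 is a strong base (each formula unit releases 2 OH-); [OH-] = 0.00054 M.
pOH = -log(0.00054) = 3.27
pH = 14.00 - 3.27 = 10.73

pH = 10.73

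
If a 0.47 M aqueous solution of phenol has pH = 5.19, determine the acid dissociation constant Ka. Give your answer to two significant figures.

Ka = 8.9 × 10^-11

[H+] = 10^(-5.19) = 6.46 × 10^-6 M
At equilibrium [HA] = 0.47 − 6.46 × 10^-6 = 4.70 × 10^-1 M
Ka = [H+][A-]/[HA] = (6.46 × 10^-6)² / 4.70 × 10^-1 = 8.9 × 10^-11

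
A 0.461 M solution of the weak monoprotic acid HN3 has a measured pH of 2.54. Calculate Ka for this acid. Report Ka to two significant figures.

[H+] = 10^(-2.54) = 2.88 × 10^-3 M
At equilibrium [HA] = 0.461 − 2.88 × 10^-3 = 4.58 × 10^-1 M
Ka = [H+][A-]/[HA] = (2.88 × 10^-3)² / 4.58 × 10^-1 = 1.8 × 10^-5

Ka = 1.8 × 10^-5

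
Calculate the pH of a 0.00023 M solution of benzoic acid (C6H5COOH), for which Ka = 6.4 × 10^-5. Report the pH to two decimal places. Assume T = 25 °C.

C6H5COOH ⇌ C6H5COO- + H+
Ka = [H+]²/(0.00023 − [H+]) = 6.4 × 10^-5
[H+] is not negligible relative to C₀; solve [H+]² + 6.4e-05·[H+] − 1.47e-08 = 0.
[H+] = (−Ka + √(Ka² + 4·Ka·C₀))/2 = 9.35 × 10^-5 M
pH = −log[H+] = −log(9.35 × 10^-5) = 4.03

pH = 4.03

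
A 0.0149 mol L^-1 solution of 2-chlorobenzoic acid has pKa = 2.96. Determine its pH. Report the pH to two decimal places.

ClC6H4COOH ⇌ ClC6H4COO- + H+
Ka = 10^(−2.96) = 1.10 × 10^-3
Let x = [H+] at equilibrium. Ka = x²/(0.0149 − x).
The 5% rule fails; solving x² + Ka·x − Ka·C₀ = 0 exactly:
x = [−0.0011 + √(0.0011² + 6.56e-05)]/2 = 3.54 × 10^-3 M
pH = −log(3.54 × 10^-3) = 2.45

pH = 2.45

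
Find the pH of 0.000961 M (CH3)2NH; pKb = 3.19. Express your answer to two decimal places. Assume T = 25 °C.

(CH3)2NH + H2O ⇌ (CH3)2NH2+ + OH-
Kb = 10^(−3.19) = 6.46 × 10^-4
From the ICE table, Kb = [OH-]²/(0.000961 − [OH-]) = 6.46 × 10^-4.
Here C₀/Kb ≈ 1.49, so the small-[OH-] approximation fails. Use the quadratic:
[OH-] = [−0.000646 + √(0.000646² + 2.48e-06)]/2 = 5.29 × 10^-4 M
pOH = 3.28, so pH = 14.00 − pOH = 10.72

pH = 10.72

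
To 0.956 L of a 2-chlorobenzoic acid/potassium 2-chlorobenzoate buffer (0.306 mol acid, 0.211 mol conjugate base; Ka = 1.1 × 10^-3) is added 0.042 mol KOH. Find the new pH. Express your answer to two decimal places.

OH- converts ClC6H4COOH to ClC6H4COO-: ClC6H4COOH → 0.264 mol, ClC6H4COO- → 0.253 mol.
pKa = −log(1.1 × 10^-3) = 2.959
pH = pKa + log(n_ClC6H4COO-/n_ClC6H4COOH) = 2.959 + log(0.253/0.264) = 2.959 + (-0.018)

pH = 2.94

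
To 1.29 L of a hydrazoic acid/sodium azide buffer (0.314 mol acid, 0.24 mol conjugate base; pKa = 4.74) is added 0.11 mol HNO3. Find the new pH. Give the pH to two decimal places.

pH = 4.23

Added H+ converts N3- to HN3: HN3 → 0.424 mol, N3- → 0.13 mol.
Henderson–Hasselbalch with mole ratio 0.13/0.424: pH = 4.74 + (-0.513)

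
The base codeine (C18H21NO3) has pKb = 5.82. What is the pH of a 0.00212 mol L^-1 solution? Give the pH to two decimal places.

pH = 9.75

C18H21NO3 + H2O ⇌ C18H22NO3+ + OH-
Kb = 10^(−5.82) = 1.51 × 10^-6
Kb = x²/(0.00212 − x) = 1.51 × 10^-6
Assume x ≪ 0.00212: x ≈ √(1.51 × 10^-6 × 0.00212) = 5.66 × 10^-5 M
(x/C₀ = 2.7% < 5%, so the approximation holds.)
pOH = 4.25, so pH = 14.00 − pOH = 9.75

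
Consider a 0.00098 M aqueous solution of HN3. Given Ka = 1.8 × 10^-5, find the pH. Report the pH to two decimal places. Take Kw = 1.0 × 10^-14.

pH = 3.91

HN3 ⇌ N3- + H+
Ka = [H+]²/(0.00098 − [H+]) = 1.8 × 10^-5
[H+] is not negligible relative to C₀; solve [H+]² + 1.8e-05·[H+] − 1.76e-08 = 0.
[H+] = (−Ka + √(Ka² + 4·Ka·C₀))/2 = 1.24 × 10^-4 M
pH = −log[H+] = −log(1.24 × 10^-4) = 3.91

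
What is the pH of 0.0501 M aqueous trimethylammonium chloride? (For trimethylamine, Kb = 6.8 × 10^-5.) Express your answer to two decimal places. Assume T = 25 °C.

pH = 5.57

(CH3)3NH+ is the conjugate acid of the weak base (CH3)3N.
Ka = Kw/Kb = 1.0×10^-14 / 6.8 × 10^-5 = 1.47 × 10^-10
From the ICE table, Ka = [H+]²/(0.0501 − [H+]) = 1.47 × 10^-10.
Assume [H+] ≪ 0.0501: [H+] ≈ √(1.47 × 10^-10 × 0.0501) = 2.71 × 10^-6 M
pH = −log(2.71 × 10^-6) = 5.57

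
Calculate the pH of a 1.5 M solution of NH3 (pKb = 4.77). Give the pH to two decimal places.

NH3 + H2O ⇌ NH4+ + OH-
Kb = 10^(−4.77) = 1.70 × 10^-5
Kb = [OH-]²/(1.5 − [OH-]) = 1.70 × 10^-5
Since Kb ≪ C₀, [OH-] ≈ √(Kb·C₀) = 5.05 × 10^-3 M.
([OH-]/C₀ = 0.34% < 5%, so the approximation holds.)
pOH = 2.30, so pH = 14.00 − pOH = 11.70

pH = 11.70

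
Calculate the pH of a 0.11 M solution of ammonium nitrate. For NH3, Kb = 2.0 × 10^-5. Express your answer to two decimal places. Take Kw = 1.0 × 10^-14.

pH = 5.13

NH4+ is the conjugate acid of the weak base NH3.
Ka = Kw/Kb = 1.0×10^-14 / 2.0 × 10^-5 = 5.00 × 10^-10
From the ICE table, Ka = [H+]²/(0.11 − [H+]) = 5.00 × 10^-10.
Neglecting [H+] in the denominator: [H+] = √(5.00 × 10^-10 × 0.11) = 7.42 × 10^-6 M
Check: 0.0067% ionized — well under 5%, approximation valid.
pH = −log(7.42 × 10^-6) = 5.13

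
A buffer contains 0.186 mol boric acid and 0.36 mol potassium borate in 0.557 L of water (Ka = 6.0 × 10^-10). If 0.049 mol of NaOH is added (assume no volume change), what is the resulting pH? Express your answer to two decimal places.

pH = 9.70

OH- converts B(OH)3 to B(OH)4-: B(OH)3 → 0.137 mol, B(OH)4- → 0.409 mol.
pKa = −log(6.0 × 10^-10) = 9.222
pH = pKa + log(n_B(OH)4-/n_B(OH)3) = 9.222 + log(0.409/0.137) = 9.222 + (+0.475)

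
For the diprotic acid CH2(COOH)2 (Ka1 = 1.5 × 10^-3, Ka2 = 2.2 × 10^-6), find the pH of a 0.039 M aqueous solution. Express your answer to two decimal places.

pH = 2.16

Since Ka1 ≫ Ka2, the first ionization dominates [H+].
Ka1 = x²/(0.039 − x) = 1.5 × 10^-3
Solving the quadratic: x = (−Ka1 + √(Ka1² + 4·Ka1·C₀))/2 = 6.94 × 10^-3 M
pH = −log(6.94 × 10^-3) = 2.16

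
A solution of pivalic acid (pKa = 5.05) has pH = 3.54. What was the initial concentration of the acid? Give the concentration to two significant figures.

[H+] = 10^(-3.54) = 2.88 × 10^-4 M = x
Ka = 10^(−5.05) = 8.91 × 10^-6
Ka = x²/(C₀ − x) ⇒ C₀ = x + x²/Ka
C₀ = 2.88 × 10^-4 + (2.88 × 10^-4)²/(8.91 × 10^-6) = 9.60 × 10^-3 M

C₀ = 9.6 × 10^-3 M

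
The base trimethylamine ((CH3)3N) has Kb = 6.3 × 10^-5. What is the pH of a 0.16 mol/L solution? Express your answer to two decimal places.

pH = 11.50

(CH3)3N + H2O ⇌ (CH3)3NH+ + OH-
Kb = x²/(0.16 − x) = 6.3 × 10^-5
Assume x ≪ 0.16: x ≈ √(6.3 × 10^-5 × 0.16) = 3.17 × 10^-3 M
pOH = 2.50, so pH = 14.00 − pOH = 11.50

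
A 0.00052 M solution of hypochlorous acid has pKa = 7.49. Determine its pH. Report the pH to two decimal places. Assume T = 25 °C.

pH = 5.39

HOCl ⇌ OCl- + H+
Ka = 10^(−7.49) = 3.24 × 10^-8
From the ICE table, Ka = [H+]²/(0.00052 − [H+]) = 3.24 × 10^-8.
Neglecting [H+] in the denominator: [H+] = √(3.24 × 10^-8 × 0.00052) = 4.10 × 10^-6 M
pH = −log(4.10 × 10^-6) = 5.39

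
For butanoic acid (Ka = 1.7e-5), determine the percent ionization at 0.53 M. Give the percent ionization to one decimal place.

CH3(CH2)2COOH ⇌ CH3(CH2)2COO- + H+; let x = [H+] at equilibrium.
x ≈ √(Ka·C₀) = √(1.7 × 10^-5 × 0.53) = 3.00 × 10^-3 M
Fraction ionized = 3.00 × 10^-3 / 0.53 = 0.0057 → 0.6%

0.6%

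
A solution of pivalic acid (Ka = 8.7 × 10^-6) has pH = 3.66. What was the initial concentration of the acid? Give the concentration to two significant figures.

[H+] = 10^(-3.66) = 2.19 × 10^-4 M = x
Ka = x²/(C₀ − x) ⇒ C₀ = x + x²/Ka
C₀ = 2.19 × 10^-4 + (2.19 × 10^-4)²/(8.7 × 10^-6) = 5.73 × 10^-3 M

C₀ = 5.7 × 10^-3 M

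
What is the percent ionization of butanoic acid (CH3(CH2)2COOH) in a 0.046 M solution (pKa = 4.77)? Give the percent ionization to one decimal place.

1.9%

CH3(CH2)2COOH ⇌ CH3(CH2)2COO- + H+; let x = [H+] at equilibrium.
Ka = 10^(−4.77) = 1.70 × 10^-5
x ≈ √(Ka·C₀) = √(1.70 × 10^-5 × 0.046) = 8.84 × 10^-4 M
Fraction ionized = 8.84 × 10^-4 / 0.046 = 0.0192 → 1.9%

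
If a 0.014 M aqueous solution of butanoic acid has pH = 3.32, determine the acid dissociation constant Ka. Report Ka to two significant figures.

[H+] = 10^(-3.32) = 4.79 × 10^-4 M
At equilibrium [HA] = 0.014 − 4.79 × 10^-4 = 1.35 × 10^-2 M
Ka = [H+][A-]/[HA] = (4.79 × 10^-4)² / 1.35 × 10^-2 = 1.7 × 10^-5

Ka = 1.7 × 10^-5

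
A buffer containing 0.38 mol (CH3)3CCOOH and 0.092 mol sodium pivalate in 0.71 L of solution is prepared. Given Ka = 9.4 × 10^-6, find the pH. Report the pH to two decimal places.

pKa = −log(9.4 × 10^-6) = 5.027
Using pH = pKa + log([base]/[acid]) with [base]/[acid] = 0.092/0.38:
pH = 5.027 + (-0.616) = 4.41

pH = 4.41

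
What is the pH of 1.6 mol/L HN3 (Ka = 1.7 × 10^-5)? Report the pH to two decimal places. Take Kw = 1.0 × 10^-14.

HN3 ⇌ N3- + H+
Ka = x²/(1.6 − x) = 1.7 × 10^-5
Assume x ≪ 1.6: x ≈ √(1.7 × 10^-5 × 1.6) = 5.22 × 10^-3 M
pH = −log[H+] = −log(5.22 × 10^-3) = 2.28

pH = 2.28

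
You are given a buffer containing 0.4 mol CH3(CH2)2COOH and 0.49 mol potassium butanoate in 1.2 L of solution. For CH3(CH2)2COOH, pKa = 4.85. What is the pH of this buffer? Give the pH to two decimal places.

Henderson–Hasselbalch: pH = pKa + log([CH3(CH2)2COO-]/[CH3(CH2)2COOH]) = 4.85 + log(0.49/0.4)
pH = 4.85 + (+0.088) = 4.94

pH = 4.94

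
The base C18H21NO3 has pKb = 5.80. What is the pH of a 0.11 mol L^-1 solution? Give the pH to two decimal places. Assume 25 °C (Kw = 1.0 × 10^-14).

C18H21NO3 + H2O ⇌ C18H22NO3+ + OH-
Kb = 10^(−5.80) = 1.58 × 10^-6
Kb = x²/(0.11 − x) = 1.58 × 10^-6
Since Kb ≪ C₀, x ≈ √(Kb·C₀) = 4.17 × 10^-4 M.
pOH = −log(4.17 × 10^-4) = 3.38; pH = 14.00 − 3.38 = 10.62

pH = 10.62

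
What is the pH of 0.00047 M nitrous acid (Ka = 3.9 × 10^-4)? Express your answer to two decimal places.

HNO2 ⇌ NO2- + H+
Ka = [H+]²/(0.00047 − [H+]) = 3.9 × 10^-4
Here C₀/Ka ≈ 1.21, so the small-[H+] approximation fails. Use the quadratic:
[H+] = (−Ka + √(Ka² + 4·Ka·C₀))/2 = 2.75 × 10^-4 M
pH = −log[H+] = −log(2.75 × 10^-4) = 3.56

pH = 3.56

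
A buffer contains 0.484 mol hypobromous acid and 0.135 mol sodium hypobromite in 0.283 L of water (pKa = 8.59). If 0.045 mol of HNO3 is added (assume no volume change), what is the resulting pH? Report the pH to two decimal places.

Added H+ converts OBr- to HOBr: HOBr → 0.529 mol, OBr- → 0.09 mol.
pH = pKa + log([A⁻]/[HA]) = 8.59 + log(0.09/0.529) = 8.59 -0.769

pH = 7.82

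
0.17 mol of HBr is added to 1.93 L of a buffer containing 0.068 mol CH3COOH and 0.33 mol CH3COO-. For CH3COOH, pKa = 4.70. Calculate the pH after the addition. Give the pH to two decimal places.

pH = 4.53

After neutralization: n(CH3COOH) = 0.238 mol, n(CH3COO-) = 0.16 mol.
pH = pKa + log([A⁻]/[HA]) = 4.70 + log(0.16/0.238) = 4.70 -0.172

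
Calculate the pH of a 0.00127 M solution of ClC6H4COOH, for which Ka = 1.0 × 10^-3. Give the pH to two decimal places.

pH = 3.13

ClC6H4COOH ⇌ ClC6H4COO- + H+
Ka = x²/(0.00127 − x) = 1.0 × 10^-3
Here C₀/Ka ≈ 1.27, so the small-x approximation fails. Use the quadratic:
x = (−Ka + √(Ka² + 4·Ka·C₀))/2 = 7.33 × 10^-4 M
pH = −log(7.33 × 10^-4) = 3.13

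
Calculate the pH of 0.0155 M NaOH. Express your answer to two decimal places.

pH = 12.19

NaOH is a strong base; [OH-] = 0.0155 M.
pOH = -log(0.0155) = 1.81
pH = 14.00 - 1.81 = 12.19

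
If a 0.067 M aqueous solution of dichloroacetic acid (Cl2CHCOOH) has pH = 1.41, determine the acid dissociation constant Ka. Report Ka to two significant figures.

[H+] = 10^(-1.41) = 3.89 × 10^-2 M
At equilibrium [HA] = 0.067 − 3.89 × 10^-2 = 2.81 × 10^-2 M
Ka = [H+][A-]/[HA] = (3.89 × 10^-2)² / 2.81 × 10^-2 = 5.4 × 10^-2

Ka = 5.4 × 10^-2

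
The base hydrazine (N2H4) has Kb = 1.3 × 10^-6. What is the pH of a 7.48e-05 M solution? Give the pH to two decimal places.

pH = 8.97

N2H4 + H2O ⇌ N2H5+ + OH-
Kb = [OH-]²/(7.48e-05 − [OH-]) = 1.3 × 10^-6
[OH-] is not negligible relative to C₀; solve [OH-]² + 1.3e-06·[OH-] − 9.72e-11 = 0.
[OH-] = (−Kb + √(Kb² + 4·Kb·C₀))/2 = 9.23 × 10^-6 M
pOH = −log(9.23 × 10^-6) = 5.03; pH = 14.00 − 5.03 = 8.97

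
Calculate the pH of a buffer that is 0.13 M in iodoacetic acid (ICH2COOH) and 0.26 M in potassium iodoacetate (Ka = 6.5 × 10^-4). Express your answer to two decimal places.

pKa = −log(6.5 × 10^-4) = 3.187
Henderson–Hasselbalch: pH = pKa + log([ICH2COO-]/[ICH2COOH]) = 3.187 + log(0.26/0.13)
pH = 3.187 + (+0.301) = 3.49

pH = 3.49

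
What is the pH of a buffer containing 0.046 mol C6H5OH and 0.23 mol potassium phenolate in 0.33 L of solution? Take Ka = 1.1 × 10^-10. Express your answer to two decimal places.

pH = 10.66

pKa = −log(1.1 × 10^-10) = 9.959
pH = pKa + log([A⁻]/[HA]) = 9.959 + log(0.23/0.046)
pH = 9.959 + (+0.699) = 10.66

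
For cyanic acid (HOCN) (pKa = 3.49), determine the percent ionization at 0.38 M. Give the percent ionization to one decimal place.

2.9%

HOCN ⇌ OCN- + H+; let x = [H+] at equilibrium.
Ka = 10^(−3.49) = 3.24 × 10^-4
x ≈ √(Ka·C₀) = √(3.24 × 10^-4 × 0.38) = 1.11 × 10^-2 M
Fraction ionized = 1.11 × 10^-2 / 0.38 = 0.0292 → 2.9%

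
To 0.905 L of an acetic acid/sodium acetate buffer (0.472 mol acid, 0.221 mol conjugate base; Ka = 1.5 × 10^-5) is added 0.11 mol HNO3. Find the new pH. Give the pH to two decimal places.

pH = 4.10

After neutralization: n(CH3COOH) = 0.582 mol, n(CH3COO-) = 0.111 mol.
pKa = −log(1.5 × 10^-5) = 4.824
pH = pKa + log([A⁻]/[HA]) = 4.824 + log(0.111/0.582) = 4.824 -0.720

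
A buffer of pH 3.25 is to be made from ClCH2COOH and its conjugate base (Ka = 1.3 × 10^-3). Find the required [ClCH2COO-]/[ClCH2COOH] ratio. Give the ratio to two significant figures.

pKa = -log(1.3 × 10^-3) = 2.886
pH = pKa + log(r) ⇒ log(r) = 3.25 − 2.886 = +0.364
r = [ClCH2COO-]/[ClCH2COOH] = 10^(+0.364) = 2.31

ratio = 2.3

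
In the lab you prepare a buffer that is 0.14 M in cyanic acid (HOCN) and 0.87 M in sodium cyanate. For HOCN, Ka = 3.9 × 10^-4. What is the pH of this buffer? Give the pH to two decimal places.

pH = 4.20

pKa = −log(3.9 × 10^-4) = 3.409
Henderson–Hasselbalch: pH = pKa + log([OCN-]/[HOCN]) = 3.409 + log(0.87/0.14)
pH = 3.409 + (+0.793) = 4.20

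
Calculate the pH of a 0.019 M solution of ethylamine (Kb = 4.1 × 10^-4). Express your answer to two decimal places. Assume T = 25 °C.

pH = 11.41

C2H5NH2 + H2O ⇌ C2H5NH3+ + OH-
Kb = [OH-]²/(0.019 − [OH-]) = 4.1 × 10^-4
[OH-] is not negligible relative to C₀; solve [OH-]² + 0.00041·[OH-] − 7.79e-06 = 0.
[OH-] = (−Kb + √(Kb² + 4·Kb·C₀))/2 = 2.59 × 10^-3 M
pOH = 2.59, so pH = 14.00 − pOH = 11.41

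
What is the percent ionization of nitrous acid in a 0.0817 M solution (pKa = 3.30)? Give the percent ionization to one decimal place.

HNO2 ⇌ NO2- + H+; let x = [H+] at equilibrium.
Ka = 10^(−3.30) = 5.01 × 10^-4
Solve x² + 0.000501x − 4.09e-05 = 0 → x = 6.15 × 10^-3 M
% ionization = x/C₀ × 100% = 6.15 × 10^-3/0.0817 × 100% = 7.5%

7.5%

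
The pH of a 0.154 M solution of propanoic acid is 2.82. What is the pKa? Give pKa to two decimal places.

pKa = 4.82

[H+] = 10^(-2.82) = 1.51 × 10^-3 M
At equilibrium [HA] = 0.154 − 1.51 × 10^-3 = 1.52 × 10^-1 M
Ka = [H+][A-]/[HA] = (1.51 × 10^-3)² / 1.52 × 10^-1 = 1.50 × 10^-5
pKa = -log(1.50 × 10^-5) = 4.82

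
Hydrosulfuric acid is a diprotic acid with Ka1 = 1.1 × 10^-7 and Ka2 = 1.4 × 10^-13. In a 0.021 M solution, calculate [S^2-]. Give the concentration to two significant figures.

1.4 × 10^-13 M

First ionization gives [H+] ≈ [HS-] = 4.81 × 10^-5 M.
Second step: Ka2 = [H+][S^2-]/[HS-] ≈ [S^2-] (since [H+] ≈ [HS-]).
So [S^2-] ≈ Ka2.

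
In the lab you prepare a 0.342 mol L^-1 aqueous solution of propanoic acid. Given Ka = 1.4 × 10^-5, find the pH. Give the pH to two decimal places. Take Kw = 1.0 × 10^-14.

pH = 2.66

CH3CH2COOH ⇌ CH3CH2COO- + H+
Ka = [H+]²/(0.342 − [H+]) = 1.4 × 10^-5
Since Ka ≪ C₀, [H+] ≈ √(Ka·C₀) = 2.19 × 10^-3 M.
([H+]/C₀ = 0.64% < 5%, so the approximation holds.)
pH = −log(2.19 × 10^-3) = 2.66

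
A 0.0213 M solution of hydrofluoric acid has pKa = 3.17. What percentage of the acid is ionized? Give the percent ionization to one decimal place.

HF ⇌ F- + H+; let x = [H+] at equilibrium.
Ka = 10^(−3.17) = 6.76 × 10^-4
Ka = x²/(C₀ − x); solving the quadratic gives x = 3.47 × 10^-3 M.
% ionization = x/C₀ × 100% = 3.47 × 10^-3/0.0213 × 100% = 16.3%

16.3%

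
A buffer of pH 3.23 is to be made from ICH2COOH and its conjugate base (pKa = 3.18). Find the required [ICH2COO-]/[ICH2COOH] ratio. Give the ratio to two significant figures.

ratio = 1.1

pH = pKa + log(r) ⇒ log(r) = 3.23 − 3.18 = +0.05
r = [ICH2COO-]/[ICH2COOH] = 10^(+0.05) = 1.12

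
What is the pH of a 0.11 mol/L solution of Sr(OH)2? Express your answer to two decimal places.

Sr(OH)2 is a strong base (each formula unit releases 2 OH-); [OH-] = 0.22 M.
pOH = -log(0.22) = 0.66
pH = 14.00 - 0.66 = 13.34

pH = 13.34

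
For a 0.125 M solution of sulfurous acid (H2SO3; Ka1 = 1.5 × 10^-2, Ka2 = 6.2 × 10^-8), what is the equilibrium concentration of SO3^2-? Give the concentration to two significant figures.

6.2 × 10^-8 M

First ionization gives [H+] ≈ [HSO3-] = 3.64 × 10^-2 M.
Second step: Ka2 = [H+][SO3^2-]/[HSO3-] ≈ [SO3^2-] (since [H+] ≈ [HSO3-]).
So [SO3^2-] ≈ Ka2.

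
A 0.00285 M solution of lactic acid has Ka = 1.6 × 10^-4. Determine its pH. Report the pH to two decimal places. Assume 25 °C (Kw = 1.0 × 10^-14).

pH = 3.22

CH3CH(OH)COOH ⇌ CH3CH(OH)COO- + H+
Ka = [H+]²/(0.00285 − [H+]) = 1.6 × 10^-4
[H+] is not negligible relative to C₀; solve [H+]² + 0.00016·[H+] − 4.56e-07 = 0.
[H+] = (−Ka + √(Ka² + 4·Ka·C₀))/2 = 6.00 × 10^-4 M
pH = −log(6.00 × 10^-4) = 3.22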